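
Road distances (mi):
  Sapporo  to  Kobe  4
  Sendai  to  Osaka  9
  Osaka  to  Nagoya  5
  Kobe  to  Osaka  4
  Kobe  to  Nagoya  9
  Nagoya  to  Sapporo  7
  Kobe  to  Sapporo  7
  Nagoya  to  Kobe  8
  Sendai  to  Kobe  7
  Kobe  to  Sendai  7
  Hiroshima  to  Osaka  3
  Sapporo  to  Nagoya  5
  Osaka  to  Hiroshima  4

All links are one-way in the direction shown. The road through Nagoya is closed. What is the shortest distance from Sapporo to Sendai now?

Routes from Sapporo to Sendai avoiding Nagoya:
Sapporo → Kobe → Sendai: 4 + 7 = 11
Best route has total 11 mi.

11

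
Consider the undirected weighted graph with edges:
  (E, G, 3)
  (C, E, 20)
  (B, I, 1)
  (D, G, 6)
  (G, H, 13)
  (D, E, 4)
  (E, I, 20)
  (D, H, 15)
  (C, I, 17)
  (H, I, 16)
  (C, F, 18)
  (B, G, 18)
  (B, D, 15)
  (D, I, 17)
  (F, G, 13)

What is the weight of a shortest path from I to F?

32

Checking several routes:
I → B → D → G → F: 1 + 15 + 6 + 13 = 35
I → C → F: 17 + 18 = 35
I → B → G → F: 1 + 18 + 13 = 32
Shortest: 32.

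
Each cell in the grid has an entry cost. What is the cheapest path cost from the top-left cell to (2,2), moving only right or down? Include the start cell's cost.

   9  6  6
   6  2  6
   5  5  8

Cheapest: (0,0) (0,1) (1,1) (2,1) (2,2)
  9 + 6 + 2 + 5 + 8 = 30
For comparison, the top-then-right route costs 35.

30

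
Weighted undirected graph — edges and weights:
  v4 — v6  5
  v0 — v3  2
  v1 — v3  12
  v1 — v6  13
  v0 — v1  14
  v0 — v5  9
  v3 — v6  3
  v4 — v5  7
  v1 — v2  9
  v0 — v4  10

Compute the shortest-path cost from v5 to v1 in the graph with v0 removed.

Paths from v5 to v1 avoiding v0:
v5 -> v4 -> v6 -> v1: 7 + 5 + 13 = 25
v5 -> v4 -> v6 -> v3 -> v1: 7 + 5 + 3 + 12 = 27
The minimum is 25.

25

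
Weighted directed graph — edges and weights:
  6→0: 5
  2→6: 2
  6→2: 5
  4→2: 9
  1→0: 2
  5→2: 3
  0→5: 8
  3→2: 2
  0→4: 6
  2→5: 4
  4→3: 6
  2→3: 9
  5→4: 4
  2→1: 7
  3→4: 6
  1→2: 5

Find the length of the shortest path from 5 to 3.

Candidate routes:
5 - 2 - 6 - 0 - 4 - 3: 3 + 2 + 5 + 6 + 6 = 22
5 - 4 - 2 - 3: 4 + 9 + 9 = 22
5 - 4 - 3: 4 + 6 = 10
5 - 2 - 1 - 0 - 4 - 3: 3 + 7 + 2 + 6 + 6 = 24
5 - 2 - 3: 3 + 9 = 12
The minimum is 10.

10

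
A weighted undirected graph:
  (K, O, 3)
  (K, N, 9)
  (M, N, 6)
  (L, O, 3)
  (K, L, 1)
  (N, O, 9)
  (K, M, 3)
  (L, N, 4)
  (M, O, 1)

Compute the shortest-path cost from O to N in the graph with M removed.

Comparing a few candidate routes:
O → L → N: 3 + 4 = 7
O → N: 9
O → K → L → N: 3 + 1 + 4 = 8
Best route has total 7.

7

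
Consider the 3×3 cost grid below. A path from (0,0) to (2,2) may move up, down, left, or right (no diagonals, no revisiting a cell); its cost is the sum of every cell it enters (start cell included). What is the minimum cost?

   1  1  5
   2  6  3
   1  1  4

9

One optimal route is [0,0] [1,0] [2,0] [2,1] [2,2].
Its cost is 1 + 2 + 1 + 1 + 4 = 9.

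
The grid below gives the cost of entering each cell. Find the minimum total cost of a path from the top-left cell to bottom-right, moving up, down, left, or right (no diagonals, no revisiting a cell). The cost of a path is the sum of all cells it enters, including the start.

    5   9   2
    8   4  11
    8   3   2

22

Cheapest: [0,0] -> [1,0] -> [1,1] -> [2,1] -> [2,2]
  5 + 8 + 4 + 3 + 2 = 22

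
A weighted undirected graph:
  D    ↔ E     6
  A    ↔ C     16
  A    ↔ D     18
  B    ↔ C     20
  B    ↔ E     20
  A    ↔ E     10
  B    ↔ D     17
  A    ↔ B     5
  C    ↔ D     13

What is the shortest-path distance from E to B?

A few of the E→B routes:
E → D → B: 6 + 17 = 23
E → D → A → B: 6 + 18 + 5 = 29
E → A → B: 10 + 5 = 15
E → B: 20
Best route has total 15.

15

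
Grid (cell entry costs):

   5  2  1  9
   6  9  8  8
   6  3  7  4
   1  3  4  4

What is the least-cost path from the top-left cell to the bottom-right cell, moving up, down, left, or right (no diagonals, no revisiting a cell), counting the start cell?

29

One optimal route is (0,0) -> (1,0) -> (2,0) -> (3,0) -> (3,1) -> (3,2) -> (3,3).
Its cost is 5 + 6 + 6 + 1 + 3 + 4 + 4 = 29.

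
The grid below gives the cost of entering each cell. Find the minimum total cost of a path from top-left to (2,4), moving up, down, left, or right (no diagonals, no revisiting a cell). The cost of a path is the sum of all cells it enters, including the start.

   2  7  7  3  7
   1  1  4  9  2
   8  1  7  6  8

Path (0,0) → (1,0) → (1,1) → (2,1) → (2,2) → (2,3) → (2,4): 2 + 1 + 1 + 1 + 7 + 6 + 8 = 26.

26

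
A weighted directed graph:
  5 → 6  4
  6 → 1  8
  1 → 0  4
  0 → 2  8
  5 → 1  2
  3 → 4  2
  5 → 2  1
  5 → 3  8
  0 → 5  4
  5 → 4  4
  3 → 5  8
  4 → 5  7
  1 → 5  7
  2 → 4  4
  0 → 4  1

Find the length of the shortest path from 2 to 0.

Candidate routes:
2 → 4 → 5 → 1 → 0: 4 + 7 + 2 + 4 = 17
2 → 4 → 5 → 6 → 1 → 0: 4 + 7 + 4 + 8 + 4 = 27
Best route has total 17.

17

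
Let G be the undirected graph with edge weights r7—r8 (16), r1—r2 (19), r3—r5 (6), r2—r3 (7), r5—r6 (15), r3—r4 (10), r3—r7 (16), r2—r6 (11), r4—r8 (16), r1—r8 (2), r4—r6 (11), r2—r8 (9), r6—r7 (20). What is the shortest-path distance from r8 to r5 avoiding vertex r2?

Some routes from r8 to r5 avoiding r2:
r8-r4-r3-r5: 16 + 10 + 6 = 32
r8-r7-r3-r5: 16 + 16 + 6 = 38
r8-r4-r6-r5: 16 + 11 + 15 = 42
Best route has total 32.

32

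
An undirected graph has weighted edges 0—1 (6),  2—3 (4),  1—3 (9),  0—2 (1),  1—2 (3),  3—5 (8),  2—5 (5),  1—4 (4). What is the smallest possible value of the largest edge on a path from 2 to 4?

Candidate routes:
2-5-3-1-4: max(5, 8, 9, 4) = 9
2-3-1-4: max(4, 9, 4) = 9
2-0-1-4: max(1, 6, 4) = 6
2-1-4: max(3, 4) = 4
The minimum achievable maximum is 4.

4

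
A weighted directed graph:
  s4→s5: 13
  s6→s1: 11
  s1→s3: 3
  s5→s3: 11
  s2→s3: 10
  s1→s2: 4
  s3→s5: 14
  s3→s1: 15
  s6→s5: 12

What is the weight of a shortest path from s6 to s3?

Candidate routes:
s6→s1→s2→s3: 11 + 4 + 10 = 25
s6→s1→s3: 11 + 3 = 14
s6→s5→s3: 12 + 11 = 23
Best route has total 14.

14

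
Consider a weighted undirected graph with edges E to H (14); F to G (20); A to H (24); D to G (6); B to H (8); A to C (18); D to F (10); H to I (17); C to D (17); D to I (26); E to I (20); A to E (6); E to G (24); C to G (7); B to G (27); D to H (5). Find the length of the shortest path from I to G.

28

Comparing a few candidate routes:
I-H-D-G: 17 + 5 + 6 = 28
I-D-C-G: 26 + 17 + 7 = 50
I-D-G: 26 + 6 = 32
I-H-D-C-G: 17 + 5 + 17 + 7 = 46
I-E-G: 20 + 24 = 44
I-E-H-D-G: 20 + 14 + 5 + 6 = 45
Best route has total 28.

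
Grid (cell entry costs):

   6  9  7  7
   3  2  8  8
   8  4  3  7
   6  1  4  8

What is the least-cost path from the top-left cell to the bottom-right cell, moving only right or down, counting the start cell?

Cheapest: r0c0 -> r1c0 -> r1c1 -> r2c1 -> r3c1 -> r3c2 -> r3c3
  6 + 3 + 2 + 4 + 1 + 4 + 8 = 28
For comparison, the top-then-right route costs 52.

28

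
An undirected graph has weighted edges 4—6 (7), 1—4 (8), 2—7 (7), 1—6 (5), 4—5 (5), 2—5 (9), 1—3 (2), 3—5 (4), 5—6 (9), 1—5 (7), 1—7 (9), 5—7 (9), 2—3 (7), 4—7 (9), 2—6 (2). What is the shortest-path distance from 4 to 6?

7

A few of the 4→6 routes:
4 -> 5 -> 2 -> 6: 5 + 9 + 2 = 16
4 -> 5 -> 6: 5 + 9 = 14
4 -> 5 -> 3 -> 1 -> 6: 5 + 4 + 2 + 5 = 16
4 -> 1 -> 6: 8 + 5 = 13
4 -> 6: 7
Best route has total 7.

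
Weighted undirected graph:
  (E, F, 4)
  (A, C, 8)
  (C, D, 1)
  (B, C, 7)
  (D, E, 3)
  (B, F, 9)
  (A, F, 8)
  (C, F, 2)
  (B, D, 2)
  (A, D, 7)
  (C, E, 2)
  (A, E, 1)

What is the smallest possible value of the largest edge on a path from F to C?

2

Some routes from F to C:
F → E → A → D → C: max(4, 1, 7, 1) = 7
F → C: max(2) = 2
F → E → C: max(4, 2) = 4
F → E → D → C: max(4, 3, 1) = 4
The minimum achievable maximum is 2.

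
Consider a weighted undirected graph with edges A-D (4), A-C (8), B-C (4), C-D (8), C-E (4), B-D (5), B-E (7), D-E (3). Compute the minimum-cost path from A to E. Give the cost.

7

Some routes from A to E:
A -> D -> B -> E: 4 + 5 + 7 = 16
A -> D -> C -> E: 4 + 8 + 4 = 16
A -> D -> E: 4 + 3 = 7
A -> C -> E: 8 + 4 = 12
Shortest: 7.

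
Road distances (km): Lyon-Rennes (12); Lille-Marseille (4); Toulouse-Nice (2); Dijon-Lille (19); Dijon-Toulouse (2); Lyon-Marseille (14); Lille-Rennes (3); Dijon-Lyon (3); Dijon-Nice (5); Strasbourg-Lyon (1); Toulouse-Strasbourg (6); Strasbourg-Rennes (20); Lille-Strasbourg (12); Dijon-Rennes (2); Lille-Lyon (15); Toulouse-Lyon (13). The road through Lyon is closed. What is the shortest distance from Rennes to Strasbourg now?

10

Checking several routes:
Rennes→Dijon→Toulouse→Strasbourg: 2 + 2 + 6 = 10
Rennes→Dijon→Nice→Toulouse→Strasbourg: 2 + 5 + 2 + 6 = 15
Rennes→Dijon→Lille→Strasbourg: 2 + 19 + 12 = 33
Rennes→Strasbourg: 20
Rennes→Lille→Dijon→Toulouse→Strasbourg: 3 + 19 + 2 + 6 = 30
Rennes→Lille→Strasbourg: 3 + 12 = 15
Shortest: 10 km.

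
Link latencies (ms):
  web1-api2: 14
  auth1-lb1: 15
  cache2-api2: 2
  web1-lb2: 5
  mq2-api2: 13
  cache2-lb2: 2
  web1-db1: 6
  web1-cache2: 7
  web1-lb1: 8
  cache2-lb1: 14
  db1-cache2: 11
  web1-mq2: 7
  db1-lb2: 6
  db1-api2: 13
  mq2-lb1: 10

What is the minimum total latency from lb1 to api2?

Some routes from lb1 to api2:
lb1→web1→lb2→cache2→api2: 8 + 5 + 2 + 2 = 17
lb1→cache2→api2: 14 + 2 = 16
lb1→web1→cache2→api2: 8 + 7 + 2 = 17
The minimum is 16 ms.

16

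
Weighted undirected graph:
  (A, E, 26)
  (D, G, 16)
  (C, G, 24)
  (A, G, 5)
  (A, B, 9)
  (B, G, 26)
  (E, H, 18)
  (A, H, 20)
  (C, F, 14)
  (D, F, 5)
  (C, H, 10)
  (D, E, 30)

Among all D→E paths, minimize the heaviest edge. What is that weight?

18

Some routes from D to E:
D - F - C - H - E: max(5, 14, 10, 18) = 18
D - F - C - G - A - H - E: max(5, 14, 24, 5, 20, 18) = 24
D - G - A - H - E: max(16, 5, 20, 18) = 20
Best route has worst link 18.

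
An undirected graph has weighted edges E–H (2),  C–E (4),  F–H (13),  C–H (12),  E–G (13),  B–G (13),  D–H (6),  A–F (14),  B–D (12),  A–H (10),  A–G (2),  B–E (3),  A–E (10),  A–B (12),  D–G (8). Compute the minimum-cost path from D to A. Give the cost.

10

Some routes from D to A:
D-G-A: 8 + 2 = 10
D-H-E-A: 6 + 2 + 10 = 18
D-H-A: 6 + 10 = 16
Shortest: 10.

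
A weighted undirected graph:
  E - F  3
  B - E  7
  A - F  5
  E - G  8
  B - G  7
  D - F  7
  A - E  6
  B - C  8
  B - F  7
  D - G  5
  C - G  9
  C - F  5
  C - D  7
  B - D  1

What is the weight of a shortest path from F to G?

A few of the F→G routes:
F-D-G: 7 + 5 = 12
F-C-G: 5 + 9 = 14
F-B-G: 7 + 7 = 14
F-E-G: 3 + 8 = 11
F-D-B-G: 7 + 1 + 7 = 15
F-B-D-G: 7 + 1 + 5 = 13
Best route has total 11.

11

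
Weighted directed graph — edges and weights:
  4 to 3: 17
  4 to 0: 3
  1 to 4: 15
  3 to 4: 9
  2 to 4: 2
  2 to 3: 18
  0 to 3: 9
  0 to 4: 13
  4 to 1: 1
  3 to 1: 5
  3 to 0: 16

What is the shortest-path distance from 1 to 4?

15

Routes from 1 to 4:
1 -> 4: 15
The minimum is 15.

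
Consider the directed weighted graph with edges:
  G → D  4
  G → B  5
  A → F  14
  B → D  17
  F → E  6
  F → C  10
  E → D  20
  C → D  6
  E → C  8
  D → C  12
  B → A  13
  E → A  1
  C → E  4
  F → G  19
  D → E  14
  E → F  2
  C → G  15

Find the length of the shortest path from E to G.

Comparing a few candidate routes:
E - F - C - G: 2 + 10 + 15 = 27
E - A - F - C - G: 1 + 14 + 10 + 15 = 40
E - A - F - G: 1 + 14 + 19 = 34
E - C - G: 8 + 15 = 23
E - F - G: 2 + 19 = 21
Shortest: 21.

21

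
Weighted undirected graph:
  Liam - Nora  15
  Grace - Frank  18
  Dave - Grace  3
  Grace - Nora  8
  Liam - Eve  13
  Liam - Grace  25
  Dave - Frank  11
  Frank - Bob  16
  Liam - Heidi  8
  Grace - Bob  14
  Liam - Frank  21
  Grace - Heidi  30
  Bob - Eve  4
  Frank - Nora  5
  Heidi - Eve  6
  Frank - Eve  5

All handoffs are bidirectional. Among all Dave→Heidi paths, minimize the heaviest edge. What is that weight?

8

Some routes from Dave to Heidi:
Dave→Grace→Nora→Frank→Eve→Liam→Heidi: max(3, 8, 5, 5, 13, 8) = 13
Dave→Frank→Eve→Heidi: max(11, 5, 6) = 11
Dave→Frank→Eve→Liam→Heidi: max(11, 5, 13, 8) = 13
Dave→Grace→Nora→Frank→Eve→Heidi: max(3, 8, 5, 5, 6) = 8
Best route has worst link 8.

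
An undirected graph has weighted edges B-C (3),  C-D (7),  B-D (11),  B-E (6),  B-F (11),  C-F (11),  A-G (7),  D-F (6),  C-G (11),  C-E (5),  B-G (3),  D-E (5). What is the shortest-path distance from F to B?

11

Some routes from F to B:
F - C - B: 11 + 3 = 14
F - D - C - B: 6 + 7 + 3 = 16
F - B: 11
F - D - B: 6 + 11 = 17
F - D - E - B: 6 + 5 + 6 = 17
Shortest: 11.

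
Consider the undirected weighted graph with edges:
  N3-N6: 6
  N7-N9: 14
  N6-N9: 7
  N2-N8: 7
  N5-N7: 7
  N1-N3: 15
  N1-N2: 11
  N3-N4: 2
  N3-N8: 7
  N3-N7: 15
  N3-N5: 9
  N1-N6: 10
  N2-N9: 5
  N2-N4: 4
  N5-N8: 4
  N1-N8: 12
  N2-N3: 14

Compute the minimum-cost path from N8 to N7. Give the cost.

Some routes from N8 to N7:
N8-N2-N9-N7: 7 + 5 + 14 = 26
N8-N3-N5-N7: 7 + 9 + 7 = 23
N8-N5-N3-N7: 4 + 9 + 15 = 28
N8-N3-N7: 7 + 15 = 22
N8-N5-N7: 4 + 7 = 11
Shortest: 11.

11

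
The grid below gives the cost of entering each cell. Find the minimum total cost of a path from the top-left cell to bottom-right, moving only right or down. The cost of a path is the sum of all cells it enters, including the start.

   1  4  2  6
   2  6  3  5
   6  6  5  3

18

One optimal route is (0,0) (0,1) (0,2) (1,2) (1,3) (2,3).
Its cost is 1 + 4 + 2 + 3 + 5 + 3 = 18.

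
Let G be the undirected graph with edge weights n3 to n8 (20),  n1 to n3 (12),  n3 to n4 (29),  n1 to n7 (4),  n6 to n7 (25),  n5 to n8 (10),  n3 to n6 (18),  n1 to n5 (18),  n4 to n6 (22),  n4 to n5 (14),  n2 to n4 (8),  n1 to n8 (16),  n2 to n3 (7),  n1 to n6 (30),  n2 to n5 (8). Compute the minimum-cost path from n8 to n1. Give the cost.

Comparing a few candidate routes:
n8→n3→n1: 20 + 12 = 32
n8→n1: 16
n8→n5→n1: 10 + 18 = 28
Shortest: 16.

16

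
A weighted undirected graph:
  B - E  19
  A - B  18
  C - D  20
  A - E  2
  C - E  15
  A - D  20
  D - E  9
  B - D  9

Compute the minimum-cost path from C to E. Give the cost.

Some routes from C to E:
C → E: 15
C → D → E: 20 + 9 = 29
C → D → A → E: 20 + 20 + 2 = 42
The minimum is 15.

15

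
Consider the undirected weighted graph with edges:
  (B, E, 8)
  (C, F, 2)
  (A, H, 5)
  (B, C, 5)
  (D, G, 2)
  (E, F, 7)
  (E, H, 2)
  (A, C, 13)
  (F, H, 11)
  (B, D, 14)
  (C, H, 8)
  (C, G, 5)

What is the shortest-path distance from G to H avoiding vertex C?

Paths from G to H avoiding C:
G → D → B → E → H: 2 + 14 + 8 + 2 = 26
G → D → B → E → F → H: 2 + 14 + 8 + 7 + 11 = 42
Shortest: 26.

26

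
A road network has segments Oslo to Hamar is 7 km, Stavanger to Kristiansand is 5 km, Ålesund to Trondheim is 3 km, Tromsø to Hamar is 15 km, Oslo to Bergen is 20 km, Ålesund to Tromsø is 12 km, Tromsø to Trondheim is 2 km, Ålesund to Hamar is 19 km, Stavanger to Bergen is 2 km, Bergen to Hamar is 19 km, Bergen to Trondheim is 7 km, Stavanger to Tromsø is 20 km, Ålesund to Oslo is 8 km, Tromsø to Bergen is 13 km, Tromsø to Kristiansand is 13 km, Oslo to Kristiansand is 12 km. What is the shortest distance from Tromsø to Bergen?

9

Comparing a few candidate routes:
Tromsø -> Kristiansand -> Stavanger -> Bergen: 13 + 5 + 2 = 20
Tromsø -> Trondheim -> Bergen: 2 + 7 = 9
Tromsø -> Bergen: 13
Best route has total 9 km.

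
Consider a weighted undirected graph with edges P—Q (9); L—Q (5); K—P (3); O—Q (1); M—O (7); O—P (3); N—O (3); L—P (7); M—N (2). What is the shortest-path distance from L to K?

10

Paths from L to K:
L -> Q -> O -> P -> K: 5 + 1 + 3 + 3 = 12
L -> P -> K: 7 + 3 = 10
L -> Q -> P -> K: 5 + 9 + 3 = 17
Shortest: 10.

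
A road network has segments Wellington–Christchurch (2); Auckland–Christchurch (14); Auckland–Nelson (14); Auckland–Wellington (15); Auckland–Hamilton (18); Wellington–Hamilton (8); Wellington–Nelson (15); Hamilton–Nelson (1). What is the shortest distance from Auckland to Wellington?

15

Comparing a few candidate routes:
Auckland -> Hamilton -> Wellington: 18 + 8 = 26
Auckland -> Nelson -> Hamilton -> Wellington: 14 + 1 + 8 = 23
Auckland -> Wellington: 15
Auckland -> Christchurch -> Wellington: 14 + 2 = 16
The minimum is 15.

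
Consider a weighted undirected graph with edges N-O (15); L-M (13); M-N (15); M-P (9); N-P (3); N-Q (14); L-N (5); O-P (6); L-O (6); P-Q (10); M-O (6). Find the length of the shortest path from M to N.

Checking several routes:
M -> O -> L -> N: 6 + 6 + 5 = 17
M -> P -> N: 9 + 3 = 12
M -> O -> P -> N: 6 + 6 + 3 = 15
M -> O -> N: 6 + 15 = 21
M -> L -> N: 13 + 5 = 18
M -> N: 15
Best route has total 12.

12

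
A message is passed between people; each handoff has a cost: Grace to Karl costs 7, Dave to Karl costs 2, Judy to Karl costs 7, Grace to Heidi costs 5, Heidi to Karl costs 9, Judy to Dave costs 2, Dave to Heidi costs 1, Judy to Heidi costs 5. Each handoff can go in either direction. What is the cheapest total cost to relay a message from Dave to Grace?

A few of the Dave→Grace routes:
Dave → Karl → Grace: 2 + 7 = 9
Dave → Heidi → Grace: 1 + 5 = 6
Dave → Judy → Heidi → Grace: 2 + 5 + 5 = 12
Shortest: 6.

6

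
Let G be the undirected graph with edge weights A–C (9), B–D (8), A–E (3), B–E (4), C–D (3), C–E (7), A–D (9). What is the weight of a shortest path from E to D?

Some routes from E to D:
E→A→D: 3 + 9 = 12
E→C→D: 7 + 3 = 10
E→B→D: 4 + 8 = 12
Shortest: 10.

10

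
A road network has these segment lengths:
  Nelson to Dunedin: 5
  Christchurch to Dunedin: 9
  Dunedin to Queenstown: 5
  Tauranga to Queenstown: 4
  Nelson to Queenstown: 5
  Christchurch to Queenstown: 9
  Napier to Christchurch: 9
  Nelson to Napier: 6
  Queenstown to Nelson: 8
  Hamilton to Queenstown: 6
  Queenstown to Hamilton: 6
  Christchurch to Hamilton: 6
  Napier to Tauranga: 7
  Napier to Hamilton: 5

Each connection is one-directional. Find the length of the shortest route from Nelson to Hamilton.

Checking several routes:
Nelson → Dunedin → Queenstown → Hamilton: 5 + 5 + 6 = 16
Nelson → Napier → Hamilton: 6 + 5 = 11
Nelson → Napier → Christchurch → Hamilton: 6 + 9 + 6 = 21
Nelson → Queenstown → Hamilton: 5 + 6 = 11
Best route has total 11.

11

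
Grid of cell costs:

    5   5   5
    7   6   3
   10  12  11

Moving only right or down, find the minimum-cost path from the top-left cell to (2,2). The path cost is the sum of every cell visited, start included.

29

Best path: r0c0 r0c1 r0c2 r1c2 r2c2
Cost: 5 + 5 + 5 + 3 + 11 = 29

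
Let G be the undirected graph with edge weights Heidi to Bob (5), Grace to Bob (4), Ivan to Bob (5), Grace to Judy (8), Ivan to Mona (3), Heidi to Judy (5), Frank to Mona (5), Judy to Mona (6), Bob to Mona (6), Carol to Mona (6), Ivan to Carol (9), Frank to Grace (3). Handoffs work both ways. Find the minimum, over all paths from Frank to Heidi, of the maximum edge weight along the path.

Comparing a few candidate routes:
Frank -> Grace -> Bob -> Heidi: max(3, 4, 5) = 5
Frank -> Mona -> Ivan -> Bob -> Heidi: max(5, 3, 5, 5) = 5
Frank -> Grace -> Bob -> Ivan -> Mona -> Judy -> Heidi: max(3, 4, 5, 3, 6, 5) = 6
Frank -> Mona -> Bob -> Heidi: max(5, 6, 5) = 6
Frank -> Grace -> Bob -> Mona -> Judy -> Heidi: max(3, 4, 6, 6, 5) = 6
Frank -> Mona -> Judy -> Heidi: max(5, 6, 5) = 6
The minimum achievable maximum is 5.

5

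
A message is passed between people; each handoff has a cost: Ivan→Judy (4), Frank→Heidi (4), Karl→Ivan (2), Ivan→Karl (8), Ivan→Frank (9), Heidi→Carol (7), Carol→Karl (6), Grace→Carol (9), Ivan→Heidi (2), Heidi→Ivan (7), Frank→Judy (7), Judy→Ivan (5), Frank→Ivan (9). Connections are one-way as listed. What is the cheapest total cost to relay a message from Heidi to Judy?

11

Routes from Heidi to Judy:
Heidi → Ivan → Judy: 7 + 4 = 11
Heidi → Carol → Karl → Ivan → Frank → Judy: 7 + 6 + 2 + 9 + 7 = 31
Heidi → Ivan → Frank → Judy: 7 + 9 + 7 = 23
Heidi → Carol → Karl → Ivan → Judy: 7 + 6 + 2 + 4 = 19
Best route has total 11.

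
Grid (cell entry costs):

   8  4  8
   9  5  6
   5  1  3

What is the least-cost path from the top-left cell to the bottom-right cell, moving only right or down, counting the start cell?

21

One optimal route is (0,0) → (0,1) → (1,1) → (2,1) → (2,2).
Its cost is 8 + 4 + 5 + 1 + 3 = 21.
(Top row then right column would cost 29.)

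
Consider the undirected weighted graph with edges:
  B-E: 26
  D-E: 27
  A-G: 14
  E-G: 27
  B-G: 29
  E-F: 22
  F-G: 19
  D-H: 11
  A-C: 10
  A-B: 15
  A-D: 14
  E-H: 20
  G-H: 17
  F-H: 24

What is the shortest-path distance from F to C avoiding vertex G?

59

Some routes from F to C avoiding G:
F - E - H - D - A - C: 22 + 20 + 11 + 14 + 10 = 77
F - H - E - D - A - C: 24 + 20 + 27 + 14 + 10 = 95
F - H - D - A - C: 24 + 11 + 14 + 10 = 59
F - E - B - A - C: 22 + 26 + 15 + 10 = 73
F - H - E - B - A - C: 24 + 20 + 26 + 15 + 10 = 95
F - E - D - A - C: 22 + 27 + 14 + 10 = 73
Best route has total 59.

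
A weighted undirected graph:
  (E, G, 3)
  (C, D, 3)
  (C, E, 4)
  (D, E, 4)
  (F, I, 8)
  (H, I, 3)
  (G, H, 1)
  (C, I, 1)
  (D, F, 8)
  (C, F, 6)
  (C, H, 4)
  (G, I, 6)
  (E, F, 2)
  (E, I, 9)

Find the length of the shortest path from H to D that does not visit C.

8

A few of the H→D routes:
H -> G -> E -> D: 1 + 3 + 4 = 8
H -> I -> F -> E -> D: 3 + 8 + 2 + 4 = 17
H -> G -> E -> F -> D: 1 + 3 + 2 + 8 = 14
H -> I -> E -> D: 3 + 9 + 4 = 16
H -> I -> G -> E -> D: 3 + 6 + 3 + 4 = 16
Shortest: 8.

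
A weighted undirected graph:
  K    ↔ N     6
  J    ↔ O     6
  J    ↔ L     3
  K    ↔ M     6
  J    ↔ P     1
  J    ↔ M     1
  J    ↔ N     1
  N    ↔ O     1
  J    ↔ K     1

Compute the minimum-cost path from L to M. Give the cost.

Paths from L to M:
L → J → O → N → K → M: 3 + 6 + 1 + 6 + 6 = 22
L → J → K → M: 3 + 1 + 6 = 10
L → J → M: 3 + 1 = 4
L → J → N → K → M: 3 + 1 + 6 + 6 = 16
The minimum is 4.

4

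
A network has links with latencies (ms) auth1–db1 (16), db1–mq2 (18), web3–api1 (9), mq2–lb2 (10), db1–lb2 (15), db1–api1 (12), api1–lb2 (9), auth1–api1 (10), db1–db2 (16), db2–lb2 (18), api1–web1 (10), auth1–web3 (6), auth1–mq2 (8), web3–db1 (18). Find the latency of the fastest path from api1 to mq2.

18

Some routes from api1 to mq2:
api1 -> lb2 -> mq2: 9 + 10 = 19
api1 -> auth1 -> mq2: 10 + 8 = 18
api1 -> web3 -> auth1 -> mq2: 9 + 6 + 8 = 23
The minimum is 18 ms.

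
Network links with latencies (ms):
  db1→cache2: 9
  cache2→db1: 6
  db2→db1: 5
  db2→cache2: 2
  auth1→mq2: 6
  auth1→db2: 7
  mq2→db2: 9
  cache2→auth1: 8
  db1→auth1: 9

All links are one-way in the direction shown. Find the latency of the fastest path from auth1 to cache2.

9

Some routes from auth1 to cache2:
auth1→db2→cache2: 7 + 2 = 9
auth1→db2→db1→cache2: 7 + 5 + 9 = 21
auth1→mq2→db2→cache2: 6 + 9 + 2 = 17
Best route has total 9 ms.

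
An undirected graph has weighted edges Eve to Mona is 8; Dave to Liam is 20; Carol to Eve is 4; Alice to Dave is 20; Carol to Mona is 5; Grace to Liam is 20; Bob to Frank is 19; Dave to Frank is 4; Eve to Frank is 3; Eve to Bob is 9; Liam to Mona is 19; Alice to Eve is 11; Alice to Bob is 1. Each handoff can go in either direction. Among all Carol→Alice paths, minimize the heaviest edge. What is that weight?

9

Some routes from Carol to Alice:
Carol-Eve-Alice: max(4, 11) = 11
Carol-Mona-Eve-Bob-Alice: max(5, 8, 9, 1) = 9
Carol-Eve-Bob-Alice: max(4, 9, 1) = 9
Carol-Mona-Eve-Frank-Bob-Alice: max(5, 8, 3, 19, 1) = 19
Carol-Mona-Eve-Alice: max(5, 8, 11) = 11
Smallest bottleneck: 9.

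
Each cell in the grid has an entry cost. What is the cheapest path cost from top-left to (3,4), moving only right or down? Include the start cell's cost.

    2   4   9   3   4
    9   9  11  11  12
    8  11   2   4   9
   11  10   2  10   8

Best path: [0,0] -> [0,1] -> [0,2] -> [1,2] -> [2,2] -> [3,2] -> [3,3] -> [3,4]
Cost: 2 + 4 + 9 + 11 + 2 + 2 + 10 + 8 = 48
For comparison, the top-then-right route costs 51.

48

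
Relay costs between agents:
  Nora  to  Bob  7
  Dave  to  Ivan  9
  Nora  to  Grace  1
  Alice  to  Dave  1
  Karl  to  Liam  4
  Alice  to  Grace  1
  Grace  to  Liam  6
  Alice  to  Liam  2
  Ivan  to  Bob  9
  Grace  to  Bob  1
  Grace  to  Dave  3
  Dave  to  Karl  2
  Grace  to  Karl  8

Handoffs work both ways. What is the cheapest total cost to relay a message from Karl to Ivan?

11

Comparing a few candidate routes:
Karl - Liam - Alice - Dave - Ivan: 4 + 2 + 1 + 9 = 16
Karl - Dave - Alice - Grace - Bob - Ivan: 2 + 1 + 1 + 1 + 9 = 14
Karl - Dave - Grace - Bob - Ivan: 2 + 3 + 1 + 9 = 15
Karl - Dave - Ivan: 2 + 9 = 11
Karl - Liam - Alice - Grace - Bob - Ivan: 4 + 2 + 1 + 1 + 9 = 17
Best route has total 11.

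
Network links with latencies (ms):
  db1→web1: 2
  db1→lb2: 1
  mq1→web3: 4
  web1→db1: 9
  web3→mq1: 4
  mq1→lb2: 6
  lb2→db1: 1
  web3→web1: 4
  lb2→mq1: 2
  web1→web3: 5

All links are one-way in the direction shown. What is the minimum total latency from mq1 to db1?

7

Candidate routes:
mq1-lb2-db1: 6 + 1 = 7
mq1-web3-web1-db1: 4 + 4 + 9 = 17
Shortest: 7 ms.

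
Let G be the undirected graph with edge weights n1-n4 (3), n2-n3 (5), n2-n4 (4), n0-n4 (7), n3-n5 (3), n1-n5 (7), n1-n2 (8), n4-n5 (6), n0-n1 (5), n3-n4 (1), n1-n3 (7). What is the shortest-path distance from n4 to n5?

Checking several routes:
n4 → n1 → n5: 3 + 7 = 10
n4 → n2 → n3 → n5: 4 + 5 + 3 = 12
n4 → n5: 6
n4 → n3 → n5: 1 + 3 = 4
The minimum is 4.

4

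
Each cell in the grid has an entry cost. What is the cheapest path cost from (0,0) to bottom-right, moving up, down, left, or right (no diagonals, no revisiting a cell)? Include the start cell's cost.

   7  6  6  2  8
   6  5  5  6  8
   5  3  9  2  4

33

Path r0c0 r0c1 r0c2 r0c3 r1c3 r2c3 r2c4: 7 + 6 + 6 + 2 + 6 + 2 + 4 = 33.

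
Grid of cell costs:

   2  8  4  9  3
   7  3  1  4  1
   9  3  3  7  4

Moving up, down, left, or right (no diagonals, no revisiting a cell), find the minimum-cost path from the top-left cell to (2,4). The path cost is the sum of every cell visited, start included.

Cheapest: (0,0) → (1,0) → (1,1) → (1,2) → (1,3) → (1,4) → (2,4)
  2 + 7 + 3 + 1 + 4 + 1 + 4 = 22

22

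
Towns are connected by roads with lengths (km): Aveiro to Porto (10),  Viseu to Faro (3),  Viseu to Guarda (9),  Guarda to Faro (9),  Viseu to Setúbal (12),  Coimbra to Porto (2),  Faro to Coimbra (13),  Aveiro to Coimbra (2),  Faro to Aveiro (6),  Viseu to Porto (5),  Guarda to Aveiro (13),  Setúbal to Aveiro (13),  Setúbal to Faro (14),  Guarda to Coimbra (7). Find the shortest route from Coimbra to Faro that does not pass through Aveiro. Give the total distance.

Comparing a few candidate routes:
Coimbra - Faro: 13
Coimbra - Guarda - Viseu - Faro: 7 + 9 + 3 = 19
Coimbra - Guarda - Faro: 7 + 9 = 16
Coimbra - Porto - Viseu - Faro: 2 + 5 + 3 = 10
Best route has total 10 km.

10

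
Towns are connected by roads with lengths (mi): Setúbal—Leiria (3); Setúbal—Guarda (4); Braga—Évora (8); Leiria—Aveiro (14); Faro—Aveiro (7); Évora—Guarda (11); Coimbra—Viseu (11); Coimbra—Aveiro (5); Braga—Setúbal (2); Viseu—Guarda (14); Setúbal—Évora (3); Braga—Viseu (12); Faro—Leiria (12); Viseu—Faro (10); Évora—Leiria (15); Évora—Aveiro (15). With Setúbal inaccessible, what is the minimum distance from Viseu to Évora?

20

Comparing a few candidate routes:
Viseu-Coimbra-Aveiro-Évora: 11 + 5 + 15 = 31
Viseu-Guarda-Évora: 14 + 11 = 25
Viseu-Braga-Évora: 12 + 8 = 20
Best route has total 20 mi.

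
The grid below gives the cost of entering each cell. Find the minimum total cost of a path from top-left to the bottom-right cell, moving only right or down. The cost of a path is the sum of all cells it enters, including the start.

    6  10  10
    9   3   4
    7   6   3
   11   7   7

One optimal route is [0,0] → [1,0] → [1,1] → [1,2] → [2,2] → [3,2].
Its cost is 6 + 9 + 3 + 4 + 3 + 7 = 32.
(Top row then right column would cost 40.)

32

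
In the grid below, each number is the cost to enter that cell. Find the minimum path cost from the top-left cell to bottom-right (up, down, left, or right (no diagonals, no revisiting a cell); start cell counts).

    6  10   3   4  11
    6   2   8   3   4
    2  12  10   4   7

36

Path r0c0→r1c0→r1c1→r1c2→r1c3→r1c4→r2c4: 6 + 6 + 2 + 8 + 3 + 4 + 7 = 36.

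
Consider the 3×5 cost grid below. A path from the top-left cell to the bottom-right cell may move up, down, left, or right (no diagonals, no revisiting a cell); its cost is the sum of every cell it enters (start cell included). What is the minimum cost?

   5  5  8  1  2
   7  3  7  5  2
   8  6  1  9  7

30

Best path: r0c0 → r0c1 → r0c2 → r0c3 → r0c4 → r1c4 → r2c4
Cost: 5 + 5 + 8 + 1 + 2 + 2 + 7 = 30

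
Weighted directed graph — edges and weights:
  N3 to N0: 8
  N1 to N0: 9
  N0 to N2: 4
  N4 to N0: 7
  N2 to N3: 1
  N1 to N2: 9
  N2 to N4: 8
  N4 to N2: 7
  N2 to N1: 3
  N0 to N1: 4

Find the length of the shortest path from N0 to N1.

Candidate routes:
N0 → N2 → N1: 4 + 3 = 7
N0 → N1: 4
Best route has total 4.

4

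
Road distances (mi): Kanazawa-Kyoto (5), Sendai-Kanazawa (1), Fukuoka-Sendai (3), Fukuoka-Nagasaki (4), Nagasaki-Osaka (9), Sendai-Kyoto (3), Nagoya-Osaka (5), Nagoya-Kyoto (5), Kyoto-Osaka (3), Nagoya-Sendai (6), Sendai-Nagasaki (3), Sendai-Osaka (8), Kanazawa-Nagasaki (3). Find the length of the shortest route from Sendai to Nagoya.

Some routes from Sendai to Nagoya:
Sendai→Kyoto→Osaka→Nagoya: 3 + 3 + 5 = 11
Sendai→Kanazawa→Kyoto→Nagoya: 1 + 5 + 5 = 11
Sendai→Kyoto→Nagoya: 3 + 5 = 8
Sendai→Nagoya: 6
Sendai→Kanazawa→Kyoto→Osaka→Nagoya: 1 + 5 + 3 + 5 = 14
Sendai→Osaka→Nagoya: 8 + 5 = 13
The minimum is 6 mi.

6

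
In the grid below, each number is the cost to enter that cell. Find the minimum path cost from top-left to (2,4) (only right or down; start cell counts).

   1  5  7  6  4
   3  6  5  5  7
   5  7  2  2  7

26

Take [0,0] [1,0] [1,1] [1,2] [2,2] [2,3] [2,4] for a total of 1 + 3 + 6 + 5 + 2 + 2 + 7 = 26.
(Top row then right column would cost 37.)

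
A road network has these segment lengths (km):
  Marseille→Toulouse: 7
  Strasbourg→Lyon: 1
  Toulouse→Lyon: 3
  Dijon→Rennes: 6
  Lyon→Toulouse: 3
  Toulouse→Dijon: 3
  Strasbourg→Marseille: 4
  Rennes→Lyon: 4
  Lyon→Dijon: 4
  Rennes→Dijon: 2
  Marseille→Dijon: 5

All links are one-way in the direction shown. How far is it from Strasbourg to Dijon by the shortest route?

Paths from Strasbourg to Dijon:
Strasbourg→Marseille→Dijon: 4 + 5 = 9
Strasbourg→Lyon→Dijon: 1 + 4 = 5
Strasbourg→Lyon→Toulouse→Dijon: 1 + 3 + 3 = 7
Strasbourg→Marseille→Toulouse→Dijon: 4 + 7 + 3 = 14
Strasbourg→Marseille→Toulouse→Lyon→Dijon: 4 + 7 + 3 + 4 = 18
Shortest: 5 km.

5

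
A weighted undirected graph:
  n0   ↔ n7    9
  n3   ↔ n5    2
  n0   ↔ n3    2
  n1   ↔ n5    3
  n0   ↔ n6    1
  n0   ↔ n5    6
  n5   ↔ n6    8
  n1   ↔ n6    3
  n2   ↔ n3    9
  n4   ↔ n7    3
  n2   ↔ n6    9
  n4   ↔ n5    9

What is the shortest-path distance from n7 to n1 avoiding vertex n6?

15

Paths from n7 to n1 avoiding n6:
n7 - n0 - n5 - n1: 9 + 6 + 3 = 18
n7 - n0 - n3 - n5 - n1: 9 + 2 + 2 + 3 = 16
n7 - n4 - n5 - n1: 3 + 9 + 3 = 15
Best route has total 15.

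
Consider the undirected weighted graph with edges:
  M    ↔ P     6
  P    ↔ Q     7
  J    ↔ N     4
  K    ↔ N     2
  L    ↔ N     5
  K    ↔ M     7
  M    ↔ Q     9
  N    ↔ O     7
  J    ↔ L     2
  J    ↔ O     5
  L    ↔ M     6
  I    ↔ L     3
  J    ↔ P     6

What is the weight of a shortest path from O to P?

Comparing a few candidate routes:
O→J→L→M→P: 5 + 2 + 6 + 6 = 19
O→N→L→J→P: 7 + 5 + 2 + 6 = 20
O→N→J→P: 7 + 4 + 6 = 17
O→J→P: 5 + 6 = 11
Best route has total 11.

11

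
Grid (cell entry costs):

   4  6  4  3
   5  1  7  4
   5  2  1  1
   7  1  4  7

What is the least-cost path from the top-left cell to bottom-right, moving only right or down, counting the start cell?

21

Take r0c0 → r1c0 → r1c1 → r2c1 → r2c2 → r2c3 → r3c3 for a total of 4 + 5 + 1 + 2 + 1 + 1 + 7 = 21.
For comparison, the top-then-right route costs 29.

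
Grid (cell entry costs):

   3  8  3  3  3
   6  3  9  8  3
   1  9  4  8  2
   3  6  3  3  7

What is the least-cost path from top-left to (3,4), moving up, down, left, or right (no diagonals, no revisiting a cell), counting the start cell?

32

Cheapest: [0,0]→[0,1]→[0,2]→[0,3]→[0,4]→[1,4]→[2,4]→[3,4]
  3 + 8 + 3 + 3 + 3 + 3 + 2 + 7 = 32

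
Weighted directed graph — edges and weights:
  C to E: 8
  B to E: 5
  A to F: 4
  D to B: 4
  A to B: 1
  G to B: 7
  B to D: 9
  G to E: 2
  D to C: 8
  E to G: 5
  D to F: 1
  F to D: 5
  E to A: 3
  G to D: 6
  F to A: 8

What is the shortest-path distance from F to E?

14

Paths from F to E:
F-D-B-E: 5 + 4 + 5 = 14
F-A-B-E: 8 + 1 + 5 = 14
F-A-B-D-C-E: 8 + 1 + 9 + 8 + 8 = 34
F-D-C-E: 5 + 8 + 8 = 21
Shortest: 14.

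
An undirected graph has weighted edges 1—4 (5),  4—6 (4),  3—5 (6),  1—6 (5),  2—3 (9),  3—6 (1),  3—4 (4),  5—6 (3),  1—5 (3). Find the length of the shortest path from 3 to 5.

4

Some routes from 3 to 5:
3 - 6 - 5: 1 + 3 = 4
3 - 6 - 1 - 5: 1 + 5 + 3 = 9
3 - 4 - 6 - 5: 4 + 4 + 3 = 11
3 - 5: 6
Shortest: 4.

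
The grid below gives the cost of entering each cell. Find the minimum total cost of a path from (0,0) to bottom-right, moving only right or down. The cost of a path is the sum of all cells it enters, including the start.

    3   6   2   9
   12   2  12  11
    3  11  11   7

38

Best path: r0c0 -> r0c1 -> r0c2 -> r0c3 -> r1c3 -> r2c3
Cost: 3 + 6 + 2 + 9 + 11 + 7 = 38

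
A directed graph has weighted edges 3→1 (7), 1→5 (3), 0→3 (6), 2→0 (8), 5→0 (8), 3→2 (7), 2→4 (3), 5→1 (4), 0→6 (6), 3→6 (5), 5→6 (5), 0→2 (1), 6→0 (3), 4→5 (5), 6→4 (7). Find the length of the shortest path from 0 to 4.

A few of the 0→4 routes:
0 → 3 → 2 → 4: 6 + 7 + 3 = 16
0 → 6 → 4: 6 + 7 = 13
0 → 2 → 4: 1 + 3 = 4
The minimum is 4.

4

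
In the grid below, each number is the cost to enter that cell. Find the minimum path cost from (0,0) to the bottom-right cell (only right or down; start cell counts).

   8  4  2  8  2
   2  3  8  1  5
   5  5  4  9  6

33

Path r0c0 -> r1c0 -> r1c1 -> r1c2 -> r1c3 -> r1c4 -> r2c4: 8 + 2 + 3 + 8 + 1 + 5 + 6 = 33.
For comparison, the top-then-right route costs 35.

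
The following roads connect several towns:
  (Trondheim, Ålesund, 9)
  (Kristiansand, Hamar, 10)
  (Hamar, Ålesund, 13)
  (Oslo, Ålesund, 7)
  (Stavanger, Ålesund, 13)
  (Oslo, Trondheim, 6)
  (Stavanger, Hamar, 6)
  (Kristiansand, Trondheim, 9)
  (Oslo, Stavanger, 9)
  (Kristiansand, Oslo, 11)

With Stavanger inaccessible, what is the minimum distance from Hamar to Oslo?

20

Paths from Hamar to Oslo avoiding Stavanger:
Hamar -> Ålesund -> Oslo: 13 + 7 = 20
Hamar -> Kristiansand -> Trondheim -> Oslo: 10 + 9 + 6 = 25
Hamar -> Ålesund -> Trondheim -> Oslo: 13 + 9 + 6 = 28
Hamar -> Kristiansand -> Oslo: 10 + 11 = 21
Hamar -> Kristiansand -> Trondheim -> Ålesund -> Oslo: 10 + 9 + 9 + 7 = 35
Hamar -> Ålesund -> Trondheim -> Kristiansand -> Oslo: 13 + 9 + 9 + 11 = 42
Best route has total 20.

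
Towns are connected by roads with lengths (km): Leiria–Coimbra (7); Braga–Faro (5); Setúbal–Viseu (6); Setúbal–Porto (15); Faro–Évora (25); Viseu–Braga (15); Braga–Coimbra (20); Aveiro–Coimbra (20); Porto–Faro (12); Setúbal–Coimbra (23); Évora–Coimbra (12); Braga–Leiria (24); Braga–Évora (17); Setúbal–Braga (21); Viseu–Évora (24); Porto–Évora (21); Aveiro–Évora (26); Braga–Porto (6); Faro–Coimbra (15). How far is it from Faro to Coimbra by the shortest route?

A few of the Faro→Coimbra routes:
Faro→Évora→Coimbra: 25 + 12 = 37
Faro→Braga→Évora→Coimbra: 5 + 17 + 12 = 34
Faro→Braga→Coimbra: 5 + 20 = 25
Faro→Coimbra: 15
Faro→Braga→Leiria→Coimbra: 5 + 24 + 7 = 36
Shortest: 15 km.

15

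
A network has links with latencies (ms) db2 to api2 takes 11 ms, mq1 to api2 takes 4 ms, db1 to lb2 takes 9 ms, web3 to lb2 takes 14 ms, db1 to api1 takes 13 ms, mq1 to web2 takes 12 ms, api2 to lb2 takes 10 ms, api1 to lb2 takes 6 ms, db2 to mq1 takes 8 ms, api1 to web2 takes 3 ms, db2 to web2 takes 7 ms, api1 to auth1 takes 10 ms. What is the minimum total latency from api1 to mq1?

Checking several routes:
api1 - lb2 - api2 - db2 - mq1: 6 + 10 + 11 + 8 = 35
api1 - web2 - db2 - api2 - mq1: 3 + 7 + 11 + 4 = 25
api1 - web2 - db2 - mq1: 3 + 7 + 8 = 18
api1 - web2 - mq1: 3 + 12 = 15
api1 - db1 - lb2 - api2 - mq1: 13 + 9 + 10 + 4 = 36
api1 - lb2 - api2 - mq1: 6 + 10 + 4 = 20
Shortest: 15 ms.

15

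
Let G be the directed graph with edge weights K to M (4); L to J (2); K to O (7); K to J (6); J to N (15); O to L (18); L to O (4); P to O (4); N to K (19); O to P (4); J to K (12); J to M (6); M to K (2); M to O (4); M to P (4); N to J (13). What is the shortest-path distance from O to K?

28

Routes from O to K:
O - L - J - M - K: 18 + 2 + 6 + 2 = 28
O - L - J - N - K: 18 + 2 + 15 + 19 = 54
O - L - J - K: 18 + 2 + 12 = 32
Best route has total 28.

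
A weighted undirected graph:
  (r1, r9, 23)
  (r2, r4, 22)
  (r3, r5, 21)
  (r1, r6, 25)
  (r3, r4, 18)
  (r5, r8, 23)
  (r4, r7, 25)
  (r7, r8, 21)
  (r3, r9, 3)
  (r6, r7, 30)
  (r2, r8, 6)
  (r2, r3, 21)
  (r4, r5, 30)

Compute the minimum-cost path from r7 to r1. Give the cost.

55

Some routes from r7 to r1:
r7 -> r4 -> r3 -> r9 -> r1: 25 + 18 + 3 + 23 = 69
r7 -> r8 -> r5 -> r3 -> r9 -> r1: 21 + 23 + 21 + 3 + 23 = 91
r7 -> r6 -> r1: 30 + 25 = 55
r7 -> r8 -> r2 -> r3 -> r9 -> r1: 21 + 6 + 21 + 3 + 23 = 74
The minimum is 55.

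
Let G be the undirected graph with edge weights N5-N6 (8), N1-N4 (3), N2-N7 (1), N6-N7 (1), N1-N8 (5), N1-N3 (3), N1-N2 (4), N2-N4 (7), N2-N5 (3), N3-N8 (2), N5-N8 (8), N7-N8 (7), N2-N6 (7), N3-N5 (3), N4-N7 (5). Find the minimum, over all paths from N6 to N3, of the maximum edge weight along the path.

3

A few of the N6→N3 routes:
N6 -> N7 -> N2 -> N5 -> N3: max(1, 1, 3, 3) = 3
N6 -> N7 -> N2 -> N1 -> N8 -> N3: max(1, 1, 4, 5, 2) = 5
N6 -> N7 -> N4 -> N1 -> N3: max(1, 5, 3, 3) = 5
N6 -> N7 -> N2 -> N1 -> N3: max(1, 1, 4, 3) = 4
Smallest bottleneck: 3.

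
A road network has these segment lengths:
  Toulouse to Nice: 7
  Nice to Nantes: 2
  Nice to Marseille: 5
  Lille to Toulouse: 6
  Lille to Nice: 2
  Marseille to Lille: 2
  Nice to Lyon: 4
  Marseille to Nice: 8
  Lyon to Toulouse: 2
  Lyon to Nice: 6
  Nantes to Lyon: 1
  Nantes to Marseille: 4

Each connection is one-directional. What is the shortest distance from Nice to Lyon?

Candidate routes:
Nice→Nantes→Lyon: 2 + 1 = 3
Nice→Lyon: 4
The minimum is 3.

3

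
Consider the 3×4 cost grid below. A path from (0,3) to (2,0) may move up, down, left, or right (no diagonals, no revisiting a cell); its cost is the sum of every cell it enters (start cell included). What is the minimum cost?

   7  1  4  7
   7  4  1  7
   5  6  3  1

26

Path [0,3] -> [0,2] -> [1,2] -> [2,2] -> [2,1] -> [2,0]: 7 + 4 + 1 + 3 + 6 + 5 = 26.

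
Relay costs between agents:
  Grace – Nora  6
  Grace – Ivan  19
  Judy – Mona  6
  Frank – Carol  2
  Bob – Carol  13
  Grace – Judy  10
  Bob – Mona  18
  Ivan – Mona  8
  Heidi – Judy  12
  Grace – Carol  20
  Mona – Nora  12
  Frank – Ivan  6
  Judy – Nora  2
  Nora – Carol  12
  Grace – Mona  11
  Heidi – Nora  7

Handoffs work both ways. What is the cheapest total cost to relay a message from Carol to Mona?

Some routes from Carol to Mona:
Carol → Bob → Mona: 13 + 18 = 31
Carol → Nora → Grace → Mona: 12 + 6 + 11 = 29
Carol → Nora → Judy → Mona: 12 + 2 + 6 = 20
Carol → Frank → Ivan → Mona: 2 + 6 + 8 = 16
Carol → Nora → Mona: 12 + 12 = 24
Shortest: 16.

16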